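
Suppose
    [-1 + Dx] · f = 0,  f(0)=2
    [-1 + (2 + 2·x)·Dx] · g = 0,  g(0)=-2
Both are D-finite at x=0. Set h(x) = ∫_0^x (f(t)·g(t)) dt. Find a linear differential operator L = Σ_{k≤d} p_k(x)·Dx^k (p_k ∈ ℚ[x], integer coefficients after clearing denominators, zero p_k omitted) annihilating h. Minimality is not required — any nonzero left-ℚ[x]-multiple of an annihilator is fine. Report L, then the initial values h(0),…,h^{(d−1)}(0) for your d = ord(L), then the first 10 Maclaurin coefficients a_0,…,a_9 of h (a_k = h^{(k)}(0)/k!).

L = (-3 - 2·x)·Dx + (2 + 2·x)·Dx^2  (order 2).
h: a_k = 0, -4, -3, -7/6, -17/48, -11/160, -107/5760, 89/80640, -1123/430080, 39551/23224320, …
ICs: h(0) = 0, h′(0) = -4.

f: a_k = 2, 2, 1, 1/3, 1/12, 1/60, 1/360, 1/2520, 1/20160, 1/181440, …
g: a_k = -2, -1, 1/4, -1/8, 5/64, -7/128, 21/512, -33/1024, 429/16384, -715/32768, …
L₀ := L_f ⊗_s L_g (sym. prod.), ord ≤ 1.
h=∫h₀ ⇒ L = L₀·Dx.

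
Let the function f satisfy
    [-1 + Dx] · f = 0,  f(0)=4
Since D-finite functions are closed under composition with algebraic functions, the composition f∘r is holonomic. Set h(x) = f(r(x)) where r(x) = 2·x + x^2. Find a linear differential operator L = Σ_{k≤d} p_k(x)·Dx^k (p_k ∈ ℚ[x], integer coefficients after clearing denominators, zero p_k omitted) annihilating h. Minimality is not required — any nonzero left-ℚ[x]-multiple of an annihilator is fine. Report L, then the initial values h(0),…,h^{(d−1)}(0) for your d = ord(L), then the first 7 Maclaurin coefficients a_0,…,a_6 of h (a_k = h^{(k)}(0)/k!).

f: a_k = 4, 4, 2, 2/3, 1/6, 1/30, 1/180, …
Change of var in L_f (x↦r) gives L₀.
L = (-2 - 2·x) + Dx  (order 1).
h: a_k = 4, 8, 12, 40/3, 38/3, 52/5, 346/45, …
ICs: h(0) = 4.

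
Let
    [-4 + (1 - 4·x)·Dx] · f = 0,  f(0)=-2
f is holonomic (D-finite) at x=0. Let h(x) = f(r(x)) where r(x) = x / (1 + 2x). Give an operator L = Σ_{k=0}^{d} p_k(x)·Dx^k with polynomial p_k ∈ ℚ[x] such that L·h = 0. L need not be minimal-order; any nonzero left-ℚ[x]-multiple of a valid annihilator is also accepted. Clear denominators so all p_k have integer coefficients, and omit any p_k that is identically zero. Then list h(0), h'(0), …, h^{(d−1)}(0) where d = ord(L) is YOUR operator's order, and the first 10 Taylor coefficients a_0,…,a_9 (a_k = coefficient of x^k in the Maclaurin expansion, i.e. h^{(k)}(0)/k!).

L = 4 + (-1 + 4·x^2)·Dx  (order 1).
h: a_k = -2, -8, -16, -32, -64, -128, -256, -512, -1024, -2048, …
ICs: h(0) = -2.

f: a_k = -2, -8, -32, -128, -512, -2048, -8192, -32768, -131072, -524288, …
f∘r: x↦r, Dx↦Dx/r' in L_f ⇒ L₀.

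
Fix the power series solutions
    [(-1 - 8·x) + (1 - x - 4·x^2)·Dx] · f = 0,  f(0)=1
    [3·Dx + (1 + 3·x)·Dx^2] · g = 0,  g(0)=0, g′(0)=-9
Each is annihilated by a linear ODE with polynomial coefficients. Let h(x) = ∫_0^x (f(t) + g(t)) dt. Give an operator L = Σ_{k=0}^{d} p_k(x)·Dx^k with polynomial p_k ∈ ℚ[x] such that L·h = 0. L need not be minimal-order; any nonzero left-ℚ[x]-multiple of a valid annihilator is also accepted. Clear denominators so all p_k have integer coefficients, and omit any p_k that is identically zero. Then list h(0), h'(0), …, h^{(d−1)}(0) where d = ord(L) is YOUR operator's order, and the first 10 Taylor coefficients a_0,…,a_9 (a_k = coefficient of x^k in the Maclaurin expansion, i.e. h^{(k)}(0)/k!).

f: a_k = 1, 1, 5, 9, 29, 65, 181, 441, 1165, 2929, …
g: a_k = 0, -9, 27/2, -27, 243/4, -729/5, 729/2, -6561/7, 19683/8, -6561, …
Weyl lclm of L_f,L_g ⇒ L₀ (ord ≤ 3).
h=∫h₀ ⇒ L = L₀·Dx.
L = (342 + 2178·x + 6624·x^2 + 6336·x^3 + 6912·x^4)·Dx^2 + (36 + 696·x + 4356·x^2 + 10176·x^3 + 12960·x^4 + 11520·x^5)·Dx^3 + (-13 - 101·x - 191·x^2 + 225·x^3 + 1440·x^4 + 2928·x^5 + 2304·x^6)·Dx^4  (order 4).
h: a_k = 0, 1, -4, 37/6, -9/2, 359/20, -202/15, 1091/14, -1737/28, 29003/72, …
ICs: h(0) = 0, h′(0) = 1, h′′(0) = -8, h′′′(0) = 37.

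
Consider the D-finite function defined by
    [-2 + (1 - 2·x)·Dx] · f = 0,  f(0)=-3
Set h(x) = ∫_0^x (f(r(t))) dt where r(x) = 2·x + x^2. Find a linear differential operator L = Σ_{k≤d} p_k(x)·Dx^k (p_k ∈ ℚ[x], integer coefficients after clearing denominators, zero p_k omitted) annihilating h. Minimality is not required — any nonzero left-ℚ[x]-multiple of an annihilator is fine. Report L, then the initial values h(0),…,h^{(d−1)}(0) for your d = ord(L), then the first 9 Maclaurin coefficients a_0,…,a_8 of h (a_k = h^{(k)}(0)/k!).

L = (4 + 4·x)·Dx + (-1 + 4·x + 2·x^2)·Dx^2  (order 2).
h: a_k = 0, -3, -6, -18, -60, -1068/5, -792, -21144/7, -11760, …
ICs: h(0) = 0, h′(0) = -3.

f: a_k = -3, -6, -12, -24, -48, -96, -192, -384, -768, …
L₀ from L_f via x↦r, Dx↦r'^{-1}Dx.
h=∫₀ˣh₀: take L = L₀·Dx.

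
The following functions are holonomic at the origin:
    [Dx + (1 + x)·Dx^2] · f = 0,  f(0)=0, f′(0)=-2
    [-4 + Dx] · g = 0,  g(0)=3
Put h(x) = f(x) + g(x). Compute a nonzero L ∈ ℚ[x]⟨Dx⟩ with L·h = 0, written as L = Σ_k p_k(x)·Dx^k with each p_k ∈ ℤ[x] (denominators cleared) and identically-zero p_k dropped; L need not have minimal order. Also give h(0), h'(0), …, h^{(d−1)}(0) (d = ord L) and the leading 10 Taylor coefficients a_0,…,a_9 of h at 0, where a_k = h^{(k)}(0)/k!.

f: a_k = 0, -2, 1, -2/3, 1/2, -2/5, 1/3, -2/7, 1/4, -2/9, …
g: a_k = 3, 12, 24, 32, 32, 128/5, 256/15, 1024/105, 512/105, 2048/945, …
Sum ⇒ L₀ = lclm(L_f,L_g) in ℚ(x)⟨Dx⟩.
L = (-24 - 16·x)·Dx + (-14 - 32·x - 16·x^2)·Dx^2 + (5 + 9·x + 4·x^2)·Dx^3  (order 3).
h: a_k = 3, 10, 25, 94/3, 65/2, 126/5, 87/5, 142/15, 2153/420, 1838/945, …
ICs: h(0) = 3, h′(0) = 10, h′′(0) = 50.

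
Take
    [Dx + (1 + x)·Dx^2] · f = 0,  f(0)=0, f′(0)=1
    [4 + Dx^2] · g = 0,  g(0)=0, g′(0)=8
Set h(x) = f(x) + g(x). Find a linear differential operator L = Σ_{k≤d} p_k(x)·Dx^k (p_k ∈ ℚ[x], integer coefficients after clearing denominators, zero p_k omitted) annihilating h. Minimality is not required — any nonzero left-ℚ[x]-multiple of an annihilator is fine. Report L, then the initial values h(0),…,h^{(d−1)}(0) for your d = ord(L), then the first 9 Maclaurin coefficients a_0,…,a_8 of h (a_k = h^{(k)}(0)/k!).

f: a_k = 0, 1, -1/2, 1/3, -1/4, 1/5, -1/6, 1/7, -1/8, …
g: a_k = 0, 8, 0, -16/3, 0, 16/15, 0, -32/315, 0, …
Weyl lclm of L_f,L_g ⇒ L₀ (ord ≤ 4).
L = (20 + 16·x + 8·x^2)·Dx + (12 + 28·x + 24·x^2 + 8·x^3)·Dx^2 + (5 + 4·x + 2·x^2)·Dx^3 + (3 + 7·x + 6·x^2 + 2·x^3)·Dx^4  (order 4).
h: a_k = 0, 9, -1/2, -5, -1/4, 19/15, -1/6, 13/315, -1/8, …
ICs: h(0) = 0, h′(0) = 9, h′′(0) = -1, h′′′(0) = -30.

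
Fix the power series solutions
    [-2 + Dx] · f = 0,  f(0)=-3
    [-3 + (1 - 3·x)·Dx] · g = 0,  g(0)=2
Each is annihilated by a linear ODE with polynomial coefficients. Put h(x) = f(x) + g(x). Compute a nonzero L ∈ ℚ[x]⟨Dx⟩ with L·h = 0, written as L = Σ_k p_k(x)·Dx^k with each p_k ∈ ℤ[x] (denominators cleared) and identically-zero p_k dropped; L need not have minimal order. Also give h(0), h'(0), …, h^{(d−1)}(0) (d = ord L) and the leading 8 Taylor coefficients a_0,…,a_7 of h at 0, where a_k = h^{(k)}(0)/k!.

L = (24 + 36·x) + (-14 - 24·x + 36·x^2)·Dx + (1 + 3·x - 18·x^2)·Dx^2  (order 2).
h: a_k = -1, 0, 12, 50, 160, 2426/5, 21866/15, 459262/105, …
ICs: h(0) = -1, h′(0) = 0.

f: a_k = -3, -6, -6, -4, -2, -4/5, -4/15, -8/105, …
g: a_k = 2, 6, 18, 54, 162, 486, 1458, 4374, …
h₀=f+g: left-lcm gives L₀, ord ≤ 2.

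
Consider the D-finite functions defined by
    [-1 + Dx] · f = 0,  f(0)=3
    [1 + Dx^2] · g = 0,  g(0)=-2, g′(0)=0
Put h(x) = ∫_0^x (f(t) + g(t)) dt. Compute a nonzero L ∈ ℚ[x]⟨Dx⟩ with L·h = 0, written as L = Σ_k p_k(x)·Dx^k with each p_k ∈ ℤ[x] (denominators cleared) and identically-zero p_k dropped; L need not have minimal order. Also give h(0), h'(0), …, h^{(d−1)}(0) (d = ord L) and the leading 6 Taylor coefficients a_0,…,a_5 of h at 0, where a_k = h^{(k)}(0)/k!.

L = -Dx + Dx^2 - Dx^3 + Dx^4  (order 4).
h: a_k = 0, 1, 3/2, 5/6, 1/8, 1/120, …
ICs: h(0) = 0, h′(0) = 1, h′′(0) = 3, h′′′(0) = 5.

f: a_k = 3, 3, 3/2, 1/2, 1/8, 1/40, …
g: a_k = -2, 0, 1, 0, -1/12, 0, …
h₀=f+g: left-lcm gives L₀, ord ≤ 3.
h=∫₀ˣh₀: take L = L₀·Dx.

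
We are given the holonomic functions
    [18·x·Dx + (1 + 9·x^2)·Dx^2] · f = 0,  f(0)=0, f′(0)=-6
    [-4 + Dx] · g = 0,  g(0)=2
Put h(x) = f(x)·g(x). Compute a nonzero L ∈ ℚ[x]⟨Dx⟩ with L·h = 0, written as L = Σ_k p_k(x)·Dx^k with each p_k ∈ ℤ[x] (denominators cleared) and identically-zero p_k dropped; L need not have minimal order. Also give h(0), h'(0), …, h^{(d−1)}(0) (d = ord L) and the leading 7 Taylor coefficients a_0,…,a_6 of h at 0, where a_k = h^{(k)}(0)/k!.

f: a_k = 0, -6, 0, 18, 0, -486/5, 0, …
g: a_k = 2, 8, 16, 64/3, 64/3, 256/15, 512/45, …
L₀ := L_f ⊗_s L_g (sym. prod.), ord ≤ 2.
L = (16 - 72·x + 144·x^2) + (-8 + 18·x - 72·x^2)·Dx + (1 + 9·x^2)·Dx^2  (order 2).
h: a_k = 0, -12, -48, -60, 16, -172/5, -496, …
ICs: h(0) = 0, h′(0) = -12.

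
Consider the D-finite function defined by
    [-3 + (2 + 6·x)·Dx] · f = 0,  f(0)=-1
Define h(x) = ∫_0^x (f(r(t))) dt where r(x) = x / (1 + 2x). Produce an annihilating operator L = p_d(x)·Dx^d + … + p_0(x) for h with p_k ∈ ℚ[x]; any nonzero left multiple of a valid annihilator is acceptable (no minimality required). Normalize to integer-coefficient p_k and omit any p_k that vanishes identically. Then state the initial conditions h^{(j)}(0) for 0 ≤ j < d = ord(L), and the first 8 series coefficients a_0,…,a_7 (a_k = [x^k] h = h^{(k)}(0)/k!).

L = -3·Dx + (2 + 14·x + 20·x^2)·Dx^2  (order 2).
h: a_k = 0, -1, -3/4, 11/8, -195/64, 993/128, -11303/512, 492501/7168, …
ICs: h(0) = 0, h′(0) = -1.

f: a_k = -1, -3/2, 9/8, -27/16, 405/128, -1701/256, 15309/1024, -72171/2048, …
Change of var in L_f (x↦r) gives L₀.
h=∫h₀ ⇒ L = L₀·Dx.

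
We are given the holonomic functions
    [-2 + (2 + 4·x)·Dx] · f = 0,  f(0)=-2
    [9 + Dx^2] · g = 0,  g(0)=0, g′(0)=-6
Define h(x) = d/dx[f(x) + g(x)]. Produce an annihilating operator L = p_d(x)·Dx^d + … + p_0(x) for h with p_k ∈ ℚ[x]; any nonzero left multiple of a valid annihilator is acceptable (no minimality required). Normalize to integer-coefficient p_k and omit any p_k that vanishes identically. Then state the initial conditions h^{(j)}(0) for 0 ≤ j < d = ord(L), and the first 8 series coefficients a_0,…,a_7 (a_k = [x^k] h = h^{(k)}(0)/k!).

f: a_k = -2, -2, 1, -1, 5/4, -7/4, 21/8, -33/8, …
g: a_k = 0, -6, 0, 9, 0, -81/20, 0, 243/280, …
Sum ⇒ L₀ = lclm(L_f,L_g) in ℚ(x)⟨Dx⟩.
h=h₀': d/dx-closure on L₀ ⇒ L.
L = (-18 - 27·x - 27·x^2) + (-9 - 45·x - 81·x^2 - 54·x^3)·Dx + (-2 - 3·x - 3·x^2)·Dx^2 + (-1 - 5·x - 9·x^2 - 6·x^3)·Dx^3  (order 3).
h: a_k = -8, 2, 24, 5, -29, 63/4, -114/5, 429/8, …
ICs: h(0) = -8, h′(0) = 2, h′′(0) = 48.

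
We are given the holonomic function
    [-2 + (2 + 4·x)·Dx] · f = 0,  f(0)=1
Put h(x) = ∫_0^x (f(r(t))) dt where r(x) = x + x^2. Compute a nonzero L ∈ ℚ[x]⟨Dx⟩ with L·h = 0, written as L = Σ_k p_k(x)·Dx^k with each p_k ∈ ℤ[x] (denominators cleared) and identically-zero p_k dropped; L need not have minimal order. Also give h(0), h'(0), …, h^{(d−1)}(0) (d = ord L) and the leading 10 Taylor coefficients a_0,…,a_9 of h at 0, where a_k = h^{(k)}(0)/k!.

L = (-1 - 2·x)·Dx + (1 + 2·x + 2·x^2)·Dx^2  (order 2).
h: a_k = 0, 1, 1/2, 1/6, -1/8, 3/40, -1/48, -3/112, 7/128, -61/1152, …
ICs: h(0) = 0, h′(0) = 1.

f: a_k = 1, 1, -1/2, 1/2, -5/8, 7/8, -21/16, 33/16, -429/128, 715/128, …
L₀ from L_f via x↦r, Dx↦r'^{-1}Dx.
Integrate: L := L₀·Dx.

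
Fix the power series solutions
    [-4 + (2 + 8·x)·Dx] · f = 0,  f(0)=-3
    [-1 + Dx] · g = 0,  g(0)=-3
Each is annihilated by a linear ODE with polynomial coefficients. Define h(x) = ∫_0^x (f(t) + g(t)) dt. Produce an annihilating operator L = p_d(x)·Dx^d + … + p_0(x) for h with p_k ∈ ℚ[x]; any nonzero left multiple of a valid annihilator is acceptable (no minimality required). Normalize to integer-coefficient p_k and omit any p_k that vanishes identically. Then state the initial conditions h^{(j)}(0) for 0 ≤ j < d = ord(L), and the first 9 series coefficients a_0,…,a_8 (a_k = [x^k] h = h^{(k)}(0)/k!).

f: a_k = -3, -6, 6, -12, 30, -84, 252, -792, 2574, …
g: a_k = -3, -3, -3/2, -1/2, -1/8, -1/40, -1/240, -1/1680, -1/13440, …
Weyl lclm of L_f,L_g ⇒ L₀ (ord ≤ 2).
Integrate: L := L₀·Dx.
L = (6 + 8·x)·Dx + (-5 - 8·x - 16·x^2)·Dx^2 + (-1 + 16·x^2)·Dx^3  (order 3).
h: a_k = 0, -6, -9/2, 3/2, -25/8, 239/40, -3361/240, 60479/1680, -1330561/13440, …
ICs: h(0) = 0, h′(0) = -6, h′′(0) = -9.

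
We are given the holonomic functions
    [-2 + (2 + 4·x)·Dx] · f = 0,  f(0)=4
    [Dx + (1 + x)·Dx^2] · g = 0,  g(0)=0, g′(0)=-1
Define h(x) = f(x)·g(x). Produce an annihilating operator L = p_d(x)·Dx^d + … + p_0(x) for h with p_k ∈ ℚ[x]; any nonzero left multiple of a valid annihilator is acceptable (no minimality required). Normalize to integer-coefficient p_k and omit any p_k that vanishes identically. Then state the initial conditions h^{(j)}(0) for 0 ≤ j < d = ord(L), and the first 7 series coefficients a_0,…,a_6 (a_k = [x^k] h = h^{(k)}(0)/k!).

L = (2 + x) + (-1 - 2·x)·Dx + (1 + 5·x + 8·x^2 + 4·x^3)·Dx^2  (order 2).
h: a_k = 0, -4, -2, 8/3, -10/3, 131/30, -121/20, …
ICs: h(0) = 0, h′(0) = -4.

f: a_k = 4, 4, -2, 2, -5/2, 7/2, -21/4, …
g: a_k = 0, -1, 1/2, -1/3, 1/4, -1/5, 1/6, …
h₀=f·g: eliminate ⇒ L₀, order ≤ 1·2.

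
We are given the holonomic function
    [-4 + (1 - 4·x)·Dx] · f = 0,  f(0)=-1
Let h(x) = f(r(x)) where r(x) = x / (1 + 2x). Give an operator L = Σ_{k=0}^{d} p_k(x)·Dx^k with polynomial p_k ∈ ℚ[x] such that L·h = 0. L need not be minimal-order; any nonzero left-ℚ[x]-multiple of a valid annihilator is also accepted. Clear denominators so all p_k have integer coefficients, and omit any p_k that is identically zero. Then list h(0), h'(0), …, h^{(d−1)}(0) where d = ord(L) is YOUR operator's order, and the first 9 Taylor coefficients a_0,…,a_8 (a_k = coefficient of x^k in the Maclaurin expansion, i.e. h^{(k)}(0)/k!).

L = 4 + (-1 + 4·x^2)·Dx  (order 1).
h: a_k = -1, -4, -8, -16, -32, -64, -128, -256, -512, …
ICs: h(0) = -1.

f: a_k = -1, -4, -16, -64, -256, -1024, -4096, -16384, -65536, …
Substitute x→r, Dx→(1/r')Dx; clear ⇒ L₀.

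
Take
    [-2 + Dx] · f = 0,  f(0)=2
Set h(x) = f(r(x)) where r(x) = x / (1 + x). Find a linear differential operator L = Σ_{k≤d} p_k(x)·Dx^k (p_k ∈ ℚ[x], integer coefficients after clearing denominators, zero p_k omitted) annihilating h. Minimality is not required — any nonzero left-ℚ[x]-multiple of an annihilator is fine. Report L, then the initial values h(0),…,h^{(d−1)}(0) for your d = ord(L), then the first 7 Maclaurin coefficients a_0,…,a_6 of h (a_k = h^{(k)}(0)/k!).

f: a_k = 2, 4, 4, 8/3, 4/3, 8/15, 8/45, …
Change of var in L_f (x↦r) gives L₀.
L = -2 + (1 + 2·x + x^2)·Dx  (order 1).
h: a_k = 2, 4, 0, -4/3, 4/3, -4/5, 8/45, …
ICs: h(0) = 2.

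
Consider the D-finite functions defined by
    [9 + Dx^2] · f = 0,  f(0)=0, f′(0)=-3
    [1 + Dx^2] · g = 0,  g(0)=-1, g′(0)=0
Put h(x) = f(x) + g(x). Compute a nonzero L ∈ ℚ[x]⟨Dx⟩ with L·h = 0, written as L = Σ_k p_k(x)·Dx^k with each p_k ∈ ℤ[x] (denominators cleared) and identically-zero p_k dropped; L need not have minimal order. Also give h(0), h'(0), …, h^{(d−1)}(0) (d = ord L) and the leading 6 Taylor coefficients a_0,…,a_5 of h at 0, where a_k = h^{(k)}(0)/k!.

L = 9 + 10·Dx^2 + Dx^4  (order 4).
h: a_k = -1, -3, 1/2, 9/2, -1/24, -81/40, …
ICs: h(0) = -1, h′(0) = -3, h′′(0) = 1, h′′′(0) = 27.

f: a_k = 0, -3, 0, 9/2, 0, -81/40, …
g: a_k = -1, 0, 1/2, 0, -1/24, 0, …
L₀ := lclm(L_f,L_g); ord L₀ ≤ 2+2.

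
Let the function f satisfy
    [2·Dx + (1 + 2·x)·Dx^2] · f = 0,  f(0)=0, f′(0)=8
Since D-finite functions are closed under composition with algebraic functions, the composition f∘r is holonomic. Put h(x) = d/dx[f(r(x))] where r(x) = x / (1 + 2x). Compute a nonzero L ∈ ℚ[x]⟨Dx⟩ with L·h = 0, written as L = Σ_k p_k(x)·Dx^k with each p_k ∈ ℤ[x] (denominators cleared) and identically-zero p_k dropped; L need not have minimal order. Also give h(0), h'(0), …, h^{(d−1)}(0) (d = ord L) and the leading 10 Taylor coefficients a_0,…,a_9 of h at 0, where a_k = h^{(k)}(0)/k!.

L = (6 + 16·x) + (1 + 6·x + 8·x^2)·Dx  (order 1).
h: a_k = 8, -48, 224, -960, 3968, -16128, 65024, -261120, 1046528, -4190208, …
ICs: h(0) = 8.

f: a_k = 0, 8, -8, 32/3, -16, 128/5, -128/3, 512/7, -128, 2048/9, …
L₀ from L_f via x↦r, Dx↦r'^{-1}Dx.
Differentiate: ansatz ord ≤ ord L₀ ⇒ L.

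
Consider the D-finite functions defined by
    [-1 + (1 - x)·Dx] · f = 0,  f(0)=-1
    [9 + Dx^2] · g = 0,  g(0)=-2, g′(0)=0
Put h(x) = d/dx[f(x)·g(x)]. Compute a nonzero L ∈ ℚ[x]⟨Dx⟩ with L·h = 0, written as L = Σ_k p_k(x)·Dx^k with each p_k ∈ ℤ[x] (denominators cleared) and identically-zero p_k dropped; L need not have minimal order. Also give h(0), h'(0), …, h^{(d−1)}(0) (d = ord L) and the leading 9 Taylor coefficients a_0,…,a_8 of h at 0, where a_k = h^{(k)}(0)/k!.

L = (7 - 18·x + 9·x^2) + (-2 + 2·x)·Dx + (1 - 2·x + x^2)·Dx^2  (order 2).
h: a_k = 2, -14, -21, -1, -5/4, -273/20, -637/40, -4367/280, -39303/2240, …
ICs: h(0) = 2, h′(0) = -14.

f: a_k = -1, -1, -1, -1, -1, -1, -1, -1, -1, …
g: a_k = -2, 0, 9, 0, -27/4, 0, 81/40, 0, -729/2240, …
L₀ := L_f ⊗_s L_g (sym. prod.), ord ≤ 2.
h₀' ⇒ L via d/dx closure of L₀.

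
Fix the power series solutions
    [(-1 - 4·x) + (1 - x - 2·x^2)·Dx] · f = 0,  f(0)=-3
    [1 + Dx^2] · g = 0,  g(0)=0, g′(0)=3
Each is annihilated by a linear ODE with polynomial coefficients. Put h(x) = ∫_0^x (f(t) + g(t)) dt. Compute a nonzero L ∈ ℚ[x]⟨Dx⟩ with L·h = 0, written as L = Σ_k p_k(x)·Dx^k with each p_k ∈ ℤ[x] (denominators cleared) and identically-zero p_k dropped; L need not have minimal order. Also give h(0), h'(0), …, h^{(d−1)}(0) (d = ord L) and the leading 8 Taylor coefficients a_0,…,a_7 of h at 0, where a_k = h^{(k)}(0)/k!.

L = (31 + 146·x + 133·x^2 + 184·x^3 + 20·x^4 + 16·x^5)·Dx + (-7 - 3·x + 3·x^2 + 37·x^3 + 42·x^4 + 12·x^5 + 8·x^6)·Dx^2 + (31 + 146·x + 133·x^2 + 184·x^3 + 20·x^4 + 16·x^5)·Dx^3 + (-7 - 3·x + 3·x^2 + 37·x^3 + 42·x^4 + 12·x^5 + 8·x^6)·Dx^4  (order 4).
h: a_k = 0, -3, 0, -3, -31/8, -33/5, -2519/240, -129/7, …
ICs: h(0) = 0, h′(0) = -3, h′′(0) = 0, h′′′(0) = -18.

f: a_k = -3, -3, -9, -15, -33, -63, -129, -255, …
g: a_k = 0, 3, 0, -1/2, 0, 1/40, 0, -1/1680, …
Weyl lclm of L_f,L_g ⇒ L₀ (ord ≤ 3).
h=∫h₀ ⇒ L = L₀·Dx.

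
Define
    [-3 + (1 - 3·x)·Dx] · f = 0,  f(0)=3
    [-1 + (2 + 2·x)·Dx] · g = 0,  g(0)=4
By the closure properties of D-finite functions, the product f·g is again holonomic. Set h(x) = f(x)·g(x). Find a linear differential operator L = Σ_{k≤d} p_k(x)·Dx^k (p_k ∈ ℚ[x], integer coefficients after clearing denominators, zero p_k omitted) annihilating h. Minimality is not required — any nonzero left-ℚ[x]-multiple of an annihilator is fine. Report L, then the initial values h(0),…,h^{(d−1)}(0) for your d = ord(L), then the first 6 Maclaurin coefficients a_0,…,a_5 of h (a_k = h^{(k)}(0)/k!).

f: a_k = 3, 9, 27, 81, 243, 729, …
g: a_k = 4, 2, -1/2, 1/4, -5/32, 7/64, …
h₀=f·g: eliminate ⇒ L₀, order ≤ 1·1.
L = (7 + 3·x) + (-2 + 4·x + 6·x^2)·Dx  (order 1).
h: a_k = 12, 42, 249/2, 1497/4, 35913/32, 215499/64, …
ICs: h(0) = 12.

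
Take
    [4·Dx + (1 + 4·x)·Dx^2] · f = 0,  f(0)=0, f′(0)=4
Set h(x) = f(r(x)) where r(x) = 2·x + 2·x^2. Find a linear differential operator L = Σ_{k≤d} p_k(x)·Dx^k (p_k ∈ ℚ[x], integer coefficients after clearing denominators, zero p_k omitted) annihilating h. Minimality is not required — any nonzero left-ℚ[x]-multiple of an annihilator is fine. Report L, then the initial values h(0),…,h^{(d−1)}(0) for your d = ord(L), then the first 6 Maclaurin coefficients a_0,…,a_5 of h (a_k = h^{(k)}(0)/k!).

L = (6 + 16·x + 16·x^2)·Dx + (1 + 10·x + 24·x^2 + 16·x^3)·Dx^2  (order 2).
h: a_k = 0, 8, -24, 320/3, -544, 14848/5, …
ICs: h(0) = 0, h′(0) = 8.

f: a_k = 0, 4, -8, 64/3, -64, 1024/5, …
Change of var in L_f (x↦r) gives L₀.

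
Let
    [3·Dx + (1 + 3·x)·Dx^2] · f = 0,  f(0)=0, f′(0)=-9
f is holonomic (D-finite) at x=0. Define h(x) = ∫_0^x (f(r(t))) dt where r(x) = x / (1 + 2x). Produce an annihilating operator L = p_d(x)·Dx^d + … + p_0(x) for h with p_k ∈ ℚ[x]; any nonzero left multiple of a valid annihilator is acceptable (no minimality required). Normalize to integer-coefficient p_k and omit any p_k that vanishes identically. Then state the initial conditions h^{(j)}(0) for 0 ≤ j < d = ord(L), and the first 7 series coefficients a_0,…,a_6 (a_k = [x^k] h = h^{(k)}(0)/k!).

f: a_k = 0, -9, 27/2, -27, 243/4, -729/5, 729/2, …
Change of var in L_f (x↦r) gives L₀.
h=∫h₀ ⇒ L = L₀·Dx.
L = (7 + 20·x)·Dx^2 + (1 + 7·x + 10·x^2)·Dx^3  (order 3).
h: a_k = 0, 0, -9/2, 21/2, -117/4, 1827/20, -3093/10, …
ICs: h(0) = 0, h′(0) = 0, h′′(0) = -9.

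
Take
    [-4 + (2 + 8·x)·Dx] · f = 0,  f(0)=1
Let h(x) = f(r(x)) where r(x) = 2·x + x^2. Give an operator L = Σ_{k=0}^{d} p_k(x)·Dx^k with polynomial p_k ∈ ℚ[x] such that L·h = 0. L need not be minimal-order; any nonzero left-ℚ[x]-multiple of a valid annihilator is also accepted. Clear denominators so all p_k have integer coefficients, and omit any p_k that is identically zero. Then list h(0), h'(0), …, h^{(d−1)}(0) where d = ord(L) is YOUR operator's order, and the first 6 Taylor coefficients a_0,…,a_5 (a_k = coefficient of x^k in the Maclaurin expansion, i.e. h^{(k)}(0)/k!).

L = (-4 - 4·x) + (1 + 8·x + 4·x^2)·Dx  (order 1).
h: a_k = 1, 4, -6, 24, -114, 600, …
ICs: h(0) = 1.

f: a_k = 1, 2, -2, 4, -10, 28, …
L₀ from L_f via x↦r, Dx↦r'^{-1}Dx.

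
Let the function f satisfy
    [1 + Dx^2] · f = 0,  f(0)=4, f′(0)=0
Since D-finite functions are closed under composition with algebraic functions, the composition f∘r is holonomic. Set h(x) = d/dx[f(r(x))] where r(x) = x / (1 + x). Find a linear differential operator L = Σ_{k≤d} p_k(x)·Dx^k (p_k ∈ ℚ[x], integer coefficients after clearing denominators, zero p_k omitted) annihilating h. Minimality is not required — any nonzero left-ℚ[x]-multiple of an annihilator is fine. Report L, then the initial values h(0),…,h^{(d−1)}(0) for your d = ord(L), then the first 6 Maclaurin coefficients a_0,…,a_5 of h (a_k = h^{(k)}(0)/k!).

f: a_k = 4, 0, -2, 0, 1/6, 0, …
h₀=f(r): pull back L_f along r ⇒ L₀.
Derive L from L₀ (diff closure).
L = (7 + 12·x + 6·x^2) + (6 + 18·x + 18·x^2 + 6·x^3)·Dx + (1 + 4·x + 6·x^2 + 4·x^3 + x^4)·Dx^2  (order 2).
h: a_k = 0, -4, 12, -70/3, 110/3, -1501/30, …
ICs: h(0) = 0, h′(0) = -4.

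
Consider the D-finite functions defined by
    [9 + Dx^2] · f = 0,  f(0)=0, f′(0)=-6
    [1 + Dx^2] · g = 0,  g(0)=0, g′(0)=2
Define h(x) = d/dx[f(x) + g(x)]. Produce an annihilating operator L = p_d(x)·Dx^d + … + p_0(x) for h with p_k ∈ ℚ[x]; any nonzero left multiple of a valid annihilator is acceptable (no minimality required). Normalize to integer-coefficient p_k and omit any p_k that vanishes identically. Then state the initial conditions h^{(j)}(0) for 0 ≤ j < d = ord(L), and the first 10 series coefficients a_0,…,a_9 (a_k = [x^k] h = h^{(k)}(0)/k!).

L = 9 + 10·Dx^2 + Dx^4  (order 4).
h: a_k = -4, 0, 26, 0, -121/6, 0, 1093/180, 0, -9841/10080, 0, …
ICs: h(0) = -4, h′(0) = 0, h′′(0) = 52, h′′′(0) = 0.

f: a_k = 0, -6, 0, 9, 0, -81/20, 0, 243/280, 0, -243/2240, …
g: a_k = 0, 2, 0, -1/3, 0, 1/60, 0, -1/2520, 0, 1/181440, …
f+g: L₀ = lclm(L_f,L_g), ord ≤ 2+2.
h=h₀': d/dx-closure on L₀ ⇒ L.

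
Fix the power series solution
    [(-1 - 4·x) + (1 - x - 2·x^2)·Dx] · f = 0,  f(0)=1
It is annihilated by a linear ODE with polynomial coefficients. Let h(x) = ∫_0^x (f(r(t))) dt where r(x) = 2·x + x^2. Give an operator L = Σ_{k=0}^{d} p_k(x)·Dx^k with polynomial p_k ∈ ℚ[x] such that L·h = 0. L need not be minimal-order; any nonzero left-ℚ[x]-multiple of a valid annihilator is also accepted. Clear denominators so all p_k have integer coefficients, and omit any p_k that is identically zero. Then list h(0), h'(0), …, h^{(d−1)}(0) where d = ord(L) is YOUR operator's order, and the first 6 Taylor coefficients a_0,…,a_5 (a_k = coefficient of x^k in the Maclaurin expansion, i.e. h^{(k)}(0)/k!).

L = (2 + 16·x + 8·x^2)·Dx + (-1 + 3·x + 6·x^2 + 2·x^3)·Dx^2  (order 2).
h: a_k = 0, 1, 1, 13/3, 13, 239/5, …
ICs: h(0) = 0, h′(0) = 1.

f: a_k = 1, 1, 3, 5, 11, 21, …
Change of var in L_f (x↦r) gives L₀.
h=∫₀ˣh₀: take L = L₀·Dx.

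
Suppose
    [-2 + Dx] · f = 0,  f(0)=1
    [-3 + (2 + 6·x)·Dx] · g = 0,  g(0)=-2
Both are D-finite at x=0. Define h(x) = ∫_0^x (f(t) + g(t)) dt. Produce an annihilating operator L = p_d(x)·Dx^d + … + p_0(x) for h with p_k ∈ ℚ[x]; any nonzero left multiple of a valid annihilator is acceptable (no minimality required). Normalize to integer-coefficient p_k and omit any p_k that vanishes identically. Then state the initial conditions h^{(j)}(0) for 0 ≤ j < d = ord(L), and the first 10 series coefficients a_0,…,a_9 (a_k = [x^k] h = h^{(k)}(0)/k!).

f: a_k = 1, 2, 2, 4/3, 2/3, 4/15, 4/45, 8/315, 2/315, 4/2835, …
g: a_k = -2, -3, 9/4, -27/8, 405/64, -1701/128, 15309/512, -72171/1024, 2814669/16384, -14073345/32768, …
L₀ := lclm(L_f,L_g); ord L₀ ≤ 1+1.
h=∫₀ˣh₀: take L = L₀·Dx.
L = (42 + 72·x)·Dx + (-25 - 96·x - 144·x^2)·Dx^2 + (2 + 30·x + 72·x^2)·Dx^3  (order 3).
h: a_k = 0, -1, -1/2, 17/12, -49/96, 1343/960, -25003/11520, 690953/161280, -22725673/2580480, 886653503/46448640, …
ICs: h(0) = 0, h′(0) = -1, h′′(0) = -1.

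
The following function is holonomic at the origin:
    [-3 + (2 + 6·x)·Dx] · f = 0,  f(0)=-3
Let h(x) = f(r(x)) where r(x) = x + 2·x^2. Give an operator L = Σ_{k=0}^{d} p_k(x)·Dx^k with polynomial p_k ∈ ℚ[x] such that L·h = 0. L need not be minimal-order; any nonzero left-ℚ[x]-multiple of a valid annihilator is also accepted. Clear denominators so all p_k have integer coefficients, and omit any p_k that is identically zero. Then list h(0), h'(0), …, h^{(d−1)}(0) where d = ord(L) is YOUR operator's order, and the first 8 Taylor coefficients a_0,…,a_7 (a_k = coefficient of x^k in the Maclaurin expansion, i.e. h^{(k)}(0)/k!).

f: a_k = -3, -9/2, 27/8, -81/16, 1215/128, -5103/256, 45927/1024, -216513/2048, …
Change of var in L_f (x↦r) gives L₀.
L = (-3 - 12·x) + (2 + 6·x + 12·x^2)·Dx  (order 1).
h: a_k = -3, -9/2, -45/8, 135/16, -945/128, -1215/256, 33615/1024, -125145/2048, …
ICs: h(0) = -3.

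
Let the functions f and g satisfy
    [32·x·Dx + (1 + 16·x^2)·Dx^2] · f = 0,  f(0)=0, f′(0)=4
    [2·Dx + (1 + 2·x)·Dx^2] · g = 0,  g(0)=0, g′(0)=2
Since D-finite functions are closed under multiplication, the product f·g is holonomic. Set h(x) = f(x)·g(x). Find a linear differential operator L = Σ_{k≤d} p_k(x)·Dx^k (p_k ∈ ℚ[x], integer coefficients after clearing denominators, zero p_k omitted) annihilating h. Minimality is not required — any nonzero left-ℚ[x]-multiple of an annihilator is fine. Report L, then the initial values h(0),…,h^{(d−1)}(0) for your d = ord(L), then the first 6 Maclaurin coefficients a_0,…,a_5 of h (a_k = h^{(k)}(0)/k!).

L = (2304 + 8960·x + 114688·x^2 + 552960·x^3 + 983040·x^4 + 851968·x^5 + 1048576·x^7)·Dx + (1032 + 14720·x + 111872·x^2 + 616448·x^3 + 1884160·x^4 + 3047424·x^5 + 2293760·x^6 + 1572864·x^7 + 3670016·x^8)·Dx^2 + (72 + 2512·x + 19968·x^2 + 99072·x^3 + 393216·x^4 + 1019904·x^5 + 1572864·x^6 + 1376256·x^7 + 1572864·x^8 + 2097152·x^9)·Dx^3 + (17 + 132·x + 964·x^2 + 4864·x^3 + 18432·x^4 + 55296·x^5 + 129024·x^6 + 196608·x^7 + 196608·x^8 + 262144·x^9 + 262144·x^10)·Dx^4  (order 4).
h: a_k = 0, 0, 8, -8, -32, 80/3, …
ICs: h(0) = 0, h′(0) = 0, h′′(0) = 16, h′′′(0) = -48.

f: a_k = 0, 4, 0, -64/3, 0, 1024/5, …
g: a_k = 0, 2, -2, 8/3, -4, 32/5, …
f·g: L₀ = L_f ⊗_s L_g, ord ≤ 2·2.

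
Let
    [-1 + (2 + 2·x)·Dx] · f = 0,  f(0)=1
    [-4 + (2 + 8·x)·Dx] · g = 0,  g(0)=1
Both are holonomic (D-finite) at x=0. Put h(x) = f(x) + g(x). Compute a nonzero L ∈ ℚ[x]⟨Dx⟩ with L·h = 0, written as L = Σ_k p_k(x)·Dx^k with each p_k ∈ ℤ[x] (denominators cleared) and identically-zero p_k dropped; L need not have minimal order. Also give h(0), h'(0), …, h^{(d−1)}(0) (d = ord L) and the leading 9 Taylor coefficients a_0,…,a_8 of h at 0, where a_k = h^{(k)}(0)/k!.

L = -2 + (5 + 8·x)·Dx + (2 + 10·x + 8·x^2)·Dx^2  (order 2).
h: a_k = 2, 5/2, -17/8, 65/16, -1285/128, 7175/256, -86037/1024, 540705/2048, -28115373/32768, …
ICs: h(0) = 2, h′(0) = 5/2.

f: a_k = 1, 1/2, -1/8, 1/16, -5/128, 7/256, -21/1024, 33/2048, -429/32768, …
g: a_k = 1, 2, -2, 4, -10, 28, -84, 264, -858, …
h₀=f+g: left-lcm gives L₀, ord ≤ 2.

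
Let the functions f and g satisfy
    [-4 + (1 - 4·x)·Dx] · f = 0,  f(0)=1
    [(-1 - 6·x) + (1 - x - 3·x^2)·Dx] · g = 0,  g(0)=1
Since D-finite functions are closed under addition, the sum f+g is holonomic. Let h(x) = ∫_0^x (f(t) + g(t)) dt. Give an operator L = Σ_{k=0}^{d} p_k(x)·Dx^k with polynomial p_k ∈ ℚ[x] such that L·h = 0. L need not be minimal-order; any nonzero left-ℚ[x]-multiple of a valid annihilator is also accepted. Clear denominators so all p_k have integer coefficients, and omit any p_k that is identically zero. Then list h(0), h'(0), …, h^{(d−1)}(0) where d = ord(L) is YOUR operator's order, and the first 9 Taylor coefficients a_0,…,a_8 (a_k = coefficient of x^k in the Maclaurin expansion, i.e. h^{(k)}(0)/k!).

f: a_k = 1, 4, 16, 64, 256, 1024, 4096, 16384, 65536, …
g: a_k = 1, 1, 4, 7, 19, 40, 97, 217, 508, …
f+g: L₀ = lclm(L_f,L_g), ord ≤ 1+1.
Integrate: L := L₀·Dx.
L = (-72·x + 72·x^2 - 96·x^3)·Dx + (8 - 6·x - 66·x^2 + 112·x^3 - 192·x^4)·Dx^2 + (-1 + 7·x - 15·x^2 + 10·x^3 + 20·x^4 - 48·x^5)·Dx^3  (order 3).
h: a_k = 0, 2, 5/2, 20/3, 71/4, 55, 532/3, 599, 16601/8, …
ICs: h(0) = 0, h′(0) = 2, h′′(0) = 5.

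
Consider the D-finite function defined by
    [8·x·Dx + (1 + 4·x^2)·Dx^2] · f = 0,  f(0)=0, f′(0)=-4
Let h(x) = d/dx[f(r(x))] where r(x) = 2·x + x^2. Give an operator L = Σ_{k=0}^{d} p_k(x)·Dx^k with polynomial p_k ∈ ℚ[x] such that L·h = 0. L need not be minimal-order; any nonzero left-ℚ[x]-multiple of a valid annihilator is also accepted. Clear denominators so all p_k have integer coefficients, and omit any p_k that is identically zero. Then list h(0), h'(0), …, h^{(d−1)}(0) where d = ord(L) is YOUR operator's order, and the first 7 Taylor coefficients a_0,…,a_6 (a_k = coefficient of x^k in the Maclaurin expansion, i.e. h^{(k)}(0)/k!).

L = (-1 + 32·x + 64·x^2 + 48·x^3 + 12·x^4) + (1 + x + 16·x^2 + 32·x^3 + 20·x^4 + 4·x^5)·Dx  (order 1).
h: a_k = -8, -8, 128, 256, -1888, -6112, 25600, …
ICs: h(0) = -8.

f: a_k = 0, -4, 0, 16/3, 0, -64/5, 0, …
Change of var in L_f (x↦r) gives L₀.
h₀' ⇒ L via d/dx closure of L₀.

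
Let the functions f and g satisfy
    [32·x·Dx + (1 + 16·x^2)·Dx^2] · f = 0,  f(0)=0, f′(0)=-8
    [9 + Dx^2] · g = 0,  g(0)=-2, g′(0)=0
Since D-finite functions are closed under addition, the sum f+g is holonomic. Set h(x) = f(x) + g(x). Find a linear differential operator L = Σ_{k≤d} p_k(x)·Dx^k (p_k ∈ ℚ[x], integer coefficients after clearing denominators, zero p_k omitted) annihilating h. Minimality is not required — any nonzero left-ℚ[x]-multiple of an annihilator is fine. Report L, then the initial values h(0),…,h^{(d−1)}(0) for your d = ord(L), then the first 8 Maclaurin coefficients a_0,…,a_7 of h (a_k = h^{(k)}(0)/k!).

L = (-52704·x + 967680·x^3 + 663552·x^5)·Dx + (-207 + 13104·x^2 + 283392·x^4 + 331776·x^6)·Dx^2 + (-5856·x + 107520·x^3 + 73728·x^5)·Dx^3 + (-23 + 1456·x^2 + 31488·x^4 + 36864·x^6)·Dx^4  (order 4).
h: a_k = -2, -8, 9, 128/3, -27/4, -2048/5, 81/40, 32768/7, …
ICs: h(0) = -2, h′(0) = -8, h′′(0) = 18, h′′′(0) = 256.

f: a_k = 0, -8, 0, 128/3, 0, -2048/5, 0, 32768/7, …
g: a_k = -2, 0, 9, 0, -27/4, 0, 81/40, 0, …
h₀=f+g: left-lcm gives L₀, ord ≤ 4.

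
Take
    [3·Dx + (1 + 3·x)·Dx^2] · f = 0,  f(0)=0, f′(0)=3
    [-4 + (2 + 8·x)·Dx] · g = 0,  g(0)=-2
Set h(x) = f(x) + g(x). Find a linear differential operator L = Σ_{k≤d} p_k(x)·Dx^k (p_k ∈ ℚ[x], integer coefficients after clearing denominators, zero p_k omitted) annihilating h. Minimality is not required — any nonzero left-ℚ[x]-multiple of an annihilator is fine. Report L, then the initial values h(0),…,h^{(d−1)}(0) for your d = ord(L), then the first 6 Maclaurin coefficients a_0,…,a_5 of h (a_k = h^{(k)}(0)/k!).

f: a_k = 0, 3, -9/2, 9, -81/4, 243/5, …
g: a_k = -2, -4, 4, -8, 20, -56, …
h₀=f+g: left-lcm gives L₀, ord ≤ 3.
L = 36·x·Dx + (6 + 72·x + 180·x^2)·Dx^2 + (1 + 13·x + 54·x^2 + 72·x^3)·Dx^3  (order 3).
h: a_k = -2, -1, -1/2, 1, -1/4, -37/5, …
ICs: h(0) = -2, h′(0) = -1, h′′(0) = -1.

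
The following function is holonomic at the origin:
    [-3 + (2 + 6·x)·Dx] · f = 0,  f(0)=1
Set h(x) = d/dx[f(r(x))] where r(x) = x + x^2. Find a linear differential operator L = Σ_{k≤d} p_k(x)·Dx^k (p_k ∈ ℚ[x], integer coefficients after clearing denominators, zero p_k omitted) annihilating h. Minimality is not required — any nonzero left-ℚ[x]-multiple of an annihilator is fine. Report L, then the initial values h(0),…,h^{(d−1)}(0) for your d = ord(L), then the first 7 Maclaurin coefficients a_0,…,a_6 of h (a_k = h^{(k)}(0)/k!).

f: a_k = 1, 3/2, -9/8, 27/16, -405/128, 1701/256, -15309/1024, …
Change of var in L_f (x↦r) gives L₀.
Differentiate: ansatz ord ≤ ord L₀ ⇒ L.
L = 1 + (-2 - 10·x - 18·x^2 - 12·x^3)·Dx  (order 1).
h: a_k = 3/2, 3/4, -27/16, 99/32, -1215/256, 2997/512, -9639/2048, …
ICs: h(0) = 3/2.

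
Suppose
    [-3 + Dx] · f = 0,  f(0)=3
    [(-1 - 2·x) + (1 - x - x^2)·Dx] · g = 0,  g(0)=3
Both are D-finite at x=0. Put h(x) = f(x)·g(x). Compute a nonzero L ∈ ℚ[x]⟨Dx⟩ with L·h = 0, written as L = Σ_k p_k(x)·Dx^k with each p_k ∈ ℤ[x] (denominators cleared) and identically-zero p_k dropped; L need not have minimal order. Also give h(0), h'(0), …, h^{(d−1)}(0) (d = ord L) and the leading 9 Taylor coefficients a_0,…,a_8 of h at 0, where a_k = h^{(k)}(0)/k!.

f: a_k = 3, 9, 27/2, 27/2, 81/8, 243/40, 243/80, 729/560, 2187/4480, …
g: a_k = 3, 3, 6, 9, 15, 24, 39, 63, 102, …
L₀ := L_f ⊗_s L_g (sym. prod.), ord ≤ 1.
L = (4 - x - 3·x^2) + (-1 + x + x^2)·Dx  (order 1).
h: a_k = 9, 36, 171/2, 162, 2223/8, 4581/10, 59607/80, 168993/140, 8752329/4480, …
ICs: h(0) = 9.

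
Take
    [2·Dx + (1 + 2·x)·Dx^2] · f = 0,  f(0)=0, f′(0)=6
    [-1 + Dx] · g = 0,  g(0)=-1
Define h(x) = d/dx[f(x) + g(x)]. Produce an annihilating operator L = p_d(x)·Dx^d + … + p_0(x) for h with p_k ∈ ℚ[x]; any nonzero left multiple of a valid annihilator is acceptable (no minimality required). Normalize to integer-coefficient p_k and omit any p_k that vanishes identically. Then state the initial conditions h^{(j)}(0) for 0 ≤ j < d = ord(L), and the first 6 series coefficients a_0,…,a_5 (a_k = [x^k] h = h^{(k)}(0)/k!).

L = (-10 - 4·x) + (7 - 4·x - 4·x^2)·Dx + (3 + 8·x + 4·x^2)·Dx^2  (order 2).
h: a_k = 5, -13, 47/2, -289/6, 2303/24, -23041/120, …
ICs: h(0) = 5, h′(0) = -13.

f: a_k = 0, 6, -6, 8, -12, 96/5, …
g: a_k = -1, -1, -1/2, -1/6, -1/24, -1/120, …
Sum ⇒ L₀ = lclm(L_f,L_g) in ℚ(x)⟨Dx⟩.
Derive L from L₀ (diff closure).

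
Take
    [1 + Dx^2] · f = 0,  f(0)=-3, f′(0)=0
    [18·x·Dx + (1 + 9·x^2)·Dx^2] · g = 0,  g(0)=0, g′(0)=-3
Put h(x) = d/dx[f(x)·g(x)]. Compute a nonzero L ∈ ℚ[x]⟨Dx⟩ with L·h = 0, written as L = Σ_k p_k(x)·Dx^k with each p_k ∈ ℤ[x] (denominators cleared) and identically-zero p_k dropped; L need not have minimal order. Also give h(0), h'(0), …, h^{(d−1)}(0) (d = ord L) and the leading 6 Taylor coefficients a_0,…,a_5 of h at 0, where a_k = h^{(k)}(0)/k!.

L = (38998 + 738774·x^2 + 15162957·x^4 + 3032640·x^6 - 78732·x^8 - 1771470·x^10 + 531441·x^12) + (20772·x + 1033884·x^3 + 7902360·x^5 + 2624400·x^7 + 1180980·x^9 + 2125764·x^11)·Dx + (39368 + 755028·x^2 + 15369750·x^4 + 3887028·x^6 + 314928·x^8 - 1417176·x^10 + 1062882·x^12)·Dx^2 + (20772·x + 1033884·x^3 + 7902360·x^5 + 2624400·x^7 + 1180980·x^9 + 2125764·x^11)·Dx^3 + (370 + 16254·x^2 + 206793·x^4 + 854388·x^6 + 393660·x^8 + 354294·x^10 + 531441·x^12)·Dx^4  (order 4).
h: a_k = 9, 0, -189/2, 0, 6387/8, 0, …
ICs: h(0) = 9, h′(0) = 0, h′′(0) = -189, h′′′(0) = 0.

f: a_k = -3, 0, 3/2, 0, -1/8, 0, …
g: a_k = 0, -3, 0, 9, 0, -243/5, …
h₀=f·g: eliminate ⇒ L₀, order ≤ 2·2.
h₀' ⇒ L via d/dx closure of L₀.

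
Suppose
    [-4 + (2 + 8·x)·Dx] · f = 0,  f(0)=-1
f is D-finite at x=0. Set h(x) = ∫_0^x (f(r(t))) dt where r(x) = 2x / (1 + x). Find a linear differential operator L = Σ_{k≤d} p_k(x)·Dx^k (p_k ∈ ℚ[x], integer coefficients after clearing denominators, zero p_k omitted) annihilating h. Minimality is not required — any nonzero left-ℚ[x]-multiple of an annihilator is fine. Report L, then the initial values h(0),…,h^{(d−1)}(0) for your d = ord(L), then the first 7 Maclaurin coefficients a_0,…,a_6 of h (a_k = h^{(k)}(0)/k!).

f: a_k = -1, -2, 2, -4, 10, -28, 84, …
Substitute x→r, Dx→(1/r')Dx; clear ⇒ L₀.
h=∫h₀ ⇒ L = L₀·Dx.
L = -4·Dx + (1 + 10·x + 9·x^2)·Dx^2  (order 2).
h: a_k = 0, -1, -2, 4, -13, 284/5, -294, …
ICs: h(0) = 0, h′(0) = -1.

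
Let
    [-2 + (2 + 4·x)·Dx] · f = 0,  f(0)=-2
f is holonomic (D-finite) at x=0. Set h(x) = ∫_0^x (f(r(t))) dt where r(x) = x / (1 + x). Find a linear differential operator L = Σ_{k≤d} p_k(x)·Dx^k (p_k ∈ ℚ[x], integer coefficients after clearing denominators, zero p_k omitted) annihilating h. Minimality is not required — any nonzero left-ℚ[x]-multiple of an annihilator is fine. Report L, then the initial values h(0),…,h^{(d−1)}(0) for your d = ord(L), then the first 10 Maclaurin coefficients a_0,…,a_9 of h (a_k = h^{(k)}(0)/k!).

f: a_k = -2, -2, 1, -1, 5/4, -7/4, 21/8, -33/8, 429/64, -715/64, …
Substitute x→r, Dx→(1/r')Dx; clear ⇒ L₀.
h=∫h₀ ⇒ L = L₀·Dx.
L = -Dx + (1 + 4·x + 3·x^2)·Dx^2  (order 2).
h: a_k = 0, -2, -1, 1, -5/4, 37/20, -25/8, 327/56, -753/64, 1605/64, …
ICs: h(0) = 0, h′(0) = -2.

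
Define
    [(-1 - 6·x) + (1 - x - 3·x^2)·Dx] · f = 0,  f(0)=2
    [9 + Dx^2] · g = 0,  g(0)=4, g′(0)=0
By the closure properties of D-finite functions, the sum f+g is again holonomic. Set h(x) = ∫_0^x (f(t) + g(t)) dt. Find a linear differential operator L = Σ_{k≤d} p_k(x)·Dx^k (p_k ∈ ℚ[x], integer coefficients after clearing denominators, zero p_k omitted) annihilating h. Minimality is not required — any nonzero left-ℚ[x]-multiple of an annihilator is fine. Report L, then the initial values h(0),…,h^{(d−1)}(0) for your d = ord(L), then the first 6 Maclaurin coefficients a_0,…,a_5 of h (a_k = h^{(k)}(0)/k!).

L = (459 + 2916·x + 1539·x^2 + 3888·x^3 + 3645·x^4 + 4374·x^5)·Dx + (-153 + 153·x + 378·x^2 - 405·x^3 + 2187·x^5 + 2187·x^6)·Dx^2 + (51 + 324·x + 171·x^2 + 432·x^3 + 405·x^4 + 486·x^5)·Dx^3 + (-17 + 17·x + 42·x^2 - 45·x^3 + 243·x^5 + 243·x^6)·Dx^4  (order 4).
h: a_k = 0, 6, 1, -10/3, 7/2, 103/10, …
ICs: h(0) = 0, h′(0) = 6, h′′(0) = 2, h′′′(0) = -20.

f: a_k = 2, 2, 8, 14, 38, 80, …
g: a_k = 4, 0, -18, 0, 27/2, 0, …
Sum ⇒ L₀ = lclm(L_f,L_g) in ℚ(x)⟨Dx⟩.
Integrate: L := L₀·Dx.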